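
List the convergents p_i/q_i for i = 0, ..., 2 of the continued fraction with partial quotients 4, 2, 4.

4/1, 9/2, 40/9

Using the convergent recurrence p_i = a_i*p_{i-1} + p_{i-2}, q_i = a_i*q_{i-1} + q_{i-2} with p_{-2}=0, p_{-1}=1, q_{-2}=1, q_{-1}=0:
  i=0: a_0=4, p_0 = 4*1 + 0 = 4, q_0 = 4*0 + 1 = 1.
  i=1: a_1=2, p_1 = 2*4 + 1 = 9, q_1 = 2*1 + 0 = 2.
  i=2: a_2=4, p_2 = 4*9 + 4 = 40, q_2 = 4*2 + 1 = 9.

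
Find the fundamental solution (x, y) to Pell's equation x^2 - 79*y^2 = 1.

(x, y) = (80, 9)

First expand sqrt(79) as a continued fraction. With x_i = (sqrt(79) + m_i)/d_i and (m_0, d_0) = (0, 1): a_0 = floor(sqrt(79)) = 8, since 8^2 = 64 <= 79 < 81 = 9^2.
Iterate m_{i+1} = d_i*a_i - m_i, d_{i+1} = (79 - m_{i+1}^2)/d_i, a_{i+1} = floor((a_0 + m_{i+1})/d_{i+1}):
  m_1 = 1*8 - 0 = 8, d_1 = (79 - 8^2)/1 = 15/1 = 15, a_1 = floor((8 + 8)/15) = 1.
  m_2 = 15*1 - 8 = 7, d_2 = (79 - 7^2)/15 = 30/15 = 2, a_2 = floor((8 + 7)/2) = 7.
  m_3 = 2*7 - 7 = 7, d_3 = (79 - 7^2)/2 = 30/2 = 15, a_3 = floor((8 + 7)/15) = 1.
  m_4 = 15*1 - 7 = 8, d_4 = (79 - 8^2)/15 = 15/15 = 1, a_4 = floor((8 + 8)/1) = 16.
  m_5 = 1*16 - 8 = 8, d_5 = (79 - 8^2)/1 = 15/1 = 15: (m_5, d_5) = (m_1, d_1) = (8, 15), so from here the quotients repeat a_1, ..., a_4; the period length is 4.
So sqrt(79) = [8; (1, 7, 1, 16)] with period length k = 4.
k is even, so the fundamental solution of x^2 - 79y^2 = 1 is (p_{k-1}, q_{k-1}) = (p_3, q_3); compute convergents through index 3.
Convergents (p_i = a_i*p_{i-1} + p_{i-2}, q_i = a_i*q_{i-1} + q_{i-2} with p_{-2}=0, p_{-1}=1, q_{-2}=1, q_{-1}=0):
  i=0: a_0=8, p_0 = 8*1 + 0 = 8, q_0 = 8*0 + 1 = 1.
  i=1: a_1=1, p_1 = 1*8 + 1 = 9, q_1 = 1*1 + 0 = 1.
  i=2: a_2=7, p_2 = 7*9 + 8 = 71, q_2 = 7*1 + 1 = 8.
  i=3: a_3=1, p_3 = 1*71 + 9 = 80, q_3 = 1*8 + 1 = 9.
Check: 80^2 - 79*9^2 = 6400 - 6399 = 1, so (x, y) = (80, 9) solves the equation, and by the theorem it is the least positive solution.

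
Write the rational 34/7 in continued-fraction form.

Run the Euclidean algorithm on 34 and 7; the successive quotients are the partial quotients a_0, a_1, ... (each step inverts the fractional part left over by the previous one):
  34 = 4*7 + 6, so a_0 = 4.
  7 = 1*6 + 1, so a_1 = 1.
  6 = 6*1 + 0, so a_2 = 6.
The remainder reaches 0 after 3 divisions, so the expansion has 3 partial quotients, read off in order.

[4; 1, 6]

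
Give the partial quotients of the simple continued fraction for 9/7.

[1; 3, 2]

Run the Euclidean algorithm on 9 and 7; the successive quotients are the partial quotients a_0, a_1, ... (each step inverts the fractional part left over by the previous one):
  9 = 1*7 + 2, so a_0 = 1.
  7 = 3*2 + 1, so a_1 = 3.
  2 = 2*1 + 0, so a_2 = 2.
The remainder reaches 0 after 3 divisions, so the expansion has 3 partial quotients, read off in order.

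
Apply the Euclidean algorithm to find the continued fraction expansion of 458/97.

[4; 1, 2, 1, 1, 2, 5]

Run the Euclidean algorithm on 458 and 97; the successive quotients are the partial quotients a_0, a_1, ... (each step inverts the fractional part left over by the previous one):
  458 = 4*97 + 70, so a_0 = 4.
  97 = 1*70 + 27, so a_1 = 1.
  70 = 2*27 + 16, so a_2 = 2.
  27 = 1*16 + 11, so a_3 = 1.
  16 = 1*11 + 5, so a_4 = 1.
  11 = 2*5 + 1, so a_5 = 2.
  5 = 5*1 + 0, so a_6 = 5.
The remainder reaches 0 after 7 divisions, so the expansion has 7 partial quotients, read off in order.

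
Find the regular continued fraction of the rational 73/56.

[1; 3, 3, 2, 2]

Run the Euclidean algorithm on 73 and 56; the successive quotients are the partial quotients a_0, a_1, ... (each step inverts the fractional part left over by the previous one):
  73 = 1*56 + 17, so a_0 = 1.
  56 = 3*17 + 5, so a_1 = 3.
  17 = 3*5 + 2, so a_2 = 3.
  5 = 2*2 + 1, so a_3 = 2.
  2 = 2*1 + 0, so a_4 = 2.
The remainder reaches 0 after 5 divisions, so the expansion has 5 partial quotients, read off in order.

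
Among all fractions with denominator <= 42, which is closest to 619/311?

Expand x = 619/311 as a continued fraction with the Euclidean algorithm:
  619 = 1*311 + 308, so a_0 = 1.
  311 = 1*308 + 3, so a_1 = 1.
  308 = 102*3 + 2, so a_2 = 102.
  3 = 1*2 + 1, so a_3 = 1.
  2 = 2*1 + 0, so a_4 = 2.
so x = [1; 1, 102, 1, 2].
Convergents (p_i = a_i*p_{i-1} + p_{i-2}, q_i = a_i*q_{i-1} + q_{i-2} with p_{-2}=0, p_{-1}=1, q_{-2}=1, q_{-1}=0), until the denominator exceeds 42:
  i=0: a_0=1, p_0 = 1*1 + 0 = 1, q_0 = 1*0 + 1 = 1.
  i=1: a_1=1, p_1 = 1*1 + 1 = 2, q_1 = 1*1 + 0 = 1.
  i=2: a_2=102, p_2 = 102*2 + 1 = 205, q_2 = 102*1 + 1 = 103.
q_2 = 103 > 42, so the last convergent with denominator <= 42 is p_1/q_1 = 2/1.
The closest fraction with denominator <= 42 is either p_1/q_1 or the intermediate fraction (k*p_1 + p_0)/(k*q_1 + q_0) with the largest k >= 1 whose denominator stays <= 42; these approach x as k grows, and every other convergent or intermediate fraction in range is farther away.
Largest k: floor((42 - q_0)/q_1) = floor((42 - 1)/1) = 41.
That gives (41*2 + 1)/(41*1 + 1) = 83/42.
Compare the errors: |x - 2/1| = |619*1 - 2*311|/(311*1) = 3/311, and |x - 83/42| = |619*42 - 83*311|/(311*42) = 185/13062.
Cross-multiplying, 3*13062 = 39186 < 57535 = 185*311, so 3/311 is smaller: the convergent 2/1 is closer to x than 83/42.

2/1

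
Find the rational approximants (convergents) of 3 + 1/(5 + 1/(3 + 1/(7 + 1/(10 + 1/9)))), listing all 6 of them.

3/1, 16/5, 51/16, 373/117, 3781/1186, 34402/10791

Using the convergent recurrence p_i = a_i*p_{i-1} + p_{i-2}, q_i = a_i*q_{i-1} + q_{i-2} with p_{-2}=0, p_{-1}=1, q_{-2}=1, q_{-1}=0:
  i=0: a_0=3, p_0 = 3*1 + 0 = 3, q_0 = 3*0 + 1 = 1.
  i=1: a_1=5, p_1 = 5*3 + 1 = 16, q_1 = 5*1 + 0 = 5.
  i=2: a_2=3, p_2 = 3*16 + 3 = 51, q_2 = 3*5 + 1 = 16.
  i=3: a_3=7, p_3 = 7*51 + 16 = 373, q_3 = 7*16 + 5 = 117.
  i=4: a_4=10, p_4 = 10*373 + 51 = 3781, q_4 = 10*117 + 16 = 1186.
  i=5: a_5=9, p_5 = 9*3781 + 373 = 34402, q_5 = 9*1186 + 117 = 10791.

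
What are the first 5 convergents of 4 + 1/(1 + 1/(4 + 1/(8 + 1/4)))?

Using the convergent recurrence p_i = a_i*p_{i-1} + p_{i-2}, q_i = a_i*q_{i-1} + q_{i-2} with p_{-2}=0, p_{-1}=1, q_{-2}=1, q_{-1}=0:
  i=0: a_0=4, p_0 = 4*1 + 0 = 4, q_0 = 4*0 + 1 = 1.
  i=1: a_1=1, p_1 = 1*4 + 1 = 5, q_1 = 1*1 + 0 = 1.
  i=2: a_2=4, p_2 = 4*5 + 4 = 24, q_2 = 4*1 + 1 = 5.
  i=3: a_3=8, p_3 = 8*24 + 5 = 197, q_3 = 8*5 + 1 = 41.
  i=4: a_4=4, p_4 = 4*197 + 24 = 812, q_4 = 4*41 + 5 = 169.

4/1, 5/1, 24/5, 197/41, 812/169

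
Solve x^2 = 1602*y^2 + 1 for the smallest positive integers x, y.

First expand sqrt(1602) as a continued fraction. With x_i = (sqrt(1602) + m_i)/d_i and (m_0, d_0) = (0, 1): a_0 = floor(sqrt(1602)) = 40, since 40^2 = 1600 <= 1602 < 1681 = 41^2.
Iterate m_{i+1} = d_i*a_i - m_i, d_{i+1} = (1602 - m_{i+1}^2)/d_i, a_{i+1} = floor((a_0 + m_{i+1})/d_{i+1}):
  m_1 = 1*40 - 0 = 40, d_1 = (1602 - 40^2)/1 = 2/1 = 2, a_1 = floor((40 + 40)/2) = 40.
  m_2 = 2*40 - 40 = 40, d_2 = (1602 - 40^2)/2 = 2/2 = 1, a_2 = floor((40 + 40)/1) = 80.
  m_3 = 1*80 - 40 = 40, d_3 = (1602 - 40^2)/1 = 2/1 = 2: (m_3, d_3) = (m_1, d_1) = (40, 2), so from here the quotients repeat a_1, a_2; the period length is 2.
So sqrt(1602) = [40; (40, 80)] with period length k = 2.
k is even, so the fundamental solution of x^2 - 1602y^2 = 1 is (p_{k-1}, q_{k-1}) = (p_1, q_1); compute convergents through index 1.
Convergents (p_i = a_i*p_{i-1} + p_{i-2}, q_i = a_i*q_{i-1} + q_{i-2} with p_{-2}=0, p_{-1}=1, q_{-2}=1, q_{-1}=0):
  i=0: a_0=40, p_0 = 40*1 + 0 = 40, q_0 = 40*0 + 1 = 1.
  i=1: a_1=40, p_1 = 40*40 + 1 = 1601, q_1 = 40*1 + 0 = 40.
Check: 1601^2 - 1602*40^2 = 2563201 - 2563200 = 1, so (x, y) = (1601, 40) solves the equation, and by the theorem it is the least positive solution.

(x, y) = (1601, 40)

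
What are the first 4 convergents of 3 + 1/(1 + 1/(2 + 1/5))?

Using the convergent recurrence p_i = a_i*p_{i-1} + p_{i-2}, q_i = a_i*q_{i-1} + q_{i-2} with p_{-2}=0, p_{-1}=1, q_{-2}=1, q_{-1}=0:
  i=0: a_0=3, p_0 = 3*1 + 0 = 3, q_0 = 3*0 + 1 = 1.
  i=1: a_1=1, p_1 = 1*3 + 1 = 4, q_1 = 1*1 + 0 = 1.
  i=2: a_2=2, p_2 = 2*4 + 3 = 11, q_2 = 2*1 + 1 = 3.
  i=3: a_3=5, p_3 = 5*11 + 4 = 59, q_3 = 5*3 + 1 = 16.

3/1, 4/1, 11/3, 59/16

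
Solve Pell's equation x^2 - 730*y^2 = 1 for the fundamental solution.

(x, y) = (1459, 54)

First expand sqrt(730) as a continued fraction. With x_i = (sqrt(730) + m_i)/d_i and (m_0, d_0) = (0, 1): a_0 = floor(sqrt(730)) = 27, since 27^2 = 729 <= 730 < 784 = 28^2.
Iterate m_{i+1} = d_i*a_i - m_i, d_{i+1} = (730 - m_{i+1}^2)/d_i, a_{i+1} = floor((a_0 + m_{i+1})/d_{i+1}):
  m_1 = 1*27 - 0 = 27, d_1 = (730 - 27^2)/1 = 1/1 = 1, a_1 = floor((27 + 27)/1) = 54.
  m_2 = 1*54 - 27 = 27, d_2 = (730 - 27^2)/1 = 1/1 = 1: (m_2, d_2) = (m_1, d_1) = (27, 1), so from here the quotient a_1 repeats; the period length is 1.
So sqrt(730) = [27; (54)] with period length k = 1.
k is odd, so (p_{k-1}, q_{k-1}) only solves x^2 - 730y^2 = -1 and the fundamental solution of x^2 - 730y^2 = 1 is (p_{2k-1}, q_{2k-1}) = (p_1, q_1); compute convergents through index 1, running through the period twice.
Convergents (p_i = a_i*p_{i-1} + p_{i-2}, q_i = a_i*q_{i-1} + q_{i-2} with p_{-2}=0, p_{-1}=1, q_{-2}=1, q_{-1}=0):
  i=0: a_0=27, p_0 = 27*1 + 0 = 27, q_0 = 27*0 + 1 = 1.
  i=1: a_1=54, p_1 = 54*27 + 1 = 1459, q_1 = 54*1 + 0 = 54.
Indeed p_0^2 - 730*q_0^2 = 729 - 730 = -1, not +1.
Check: 1459^2 - 730*54^2 = 2128681 - 2128680 = 1, so (x, y) = (1459, 54) solves the equation, and by the theorem it is the least positive solution.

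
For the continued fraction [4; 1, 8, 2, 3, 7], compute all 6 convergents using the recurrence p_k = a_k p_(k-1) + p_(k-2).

4/1, 5/1, 44/9, 93/19, 323/66, 2354/481

Using the convergent recurrence p_i = a_i*p_{i-1} + p_{i-2}, q_i = a_i*q_{i-1} + q_{i-2} with p_{-2}=0, p_{-1}=1, q_{-2}=1, q_{-1}=0:
  i=0: a_0=4, p_0 = 4*1 + 0 = 4, q_0 = 4*0 + 1 = 1.
  i=1: a_1=1, p_1 = 1*4 + 1 = 5, q_1 = 1*1 + 0 = 1.
  i=2: a_2=8, p_2 = 8*5 + 4 = 44, q_2 = 8*1 + 1 = 9.
  i=3: a_3=2, p_3 = 2*44 + 5 = 93, q_3 = 2*9 + 1 = 19.
  i=4: a_4=3, p_4 = 3*93 + 44 = 323, q_4 = 3*19 + 9 = 66.
  i=5: a_5=7, p_5 = 7*323 + 93 = 2354, q_5 = 7*66 + 19 = 481.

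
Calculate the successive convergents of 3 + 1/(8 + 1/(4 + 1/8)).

3/1, 25/8, 103/33, 849/272

Using the convergent recurrence p_i = a_i*p_{i-1} + p_{i-2}, q_i = a_i*q_{i-1} + q_{i-2} with p_{-2}=0, p_{-1}=1, q_{-2}=1, q_{-1}=0:
  i=0: a_0=3, p_0 = 3*1 + 0 = 3, q_0 = 3*0 + 1 = 1.
  i=1: a_1=8, p_1 = 8*3 + 1 = 25, q_1 = 8*1 + 0 = 8.
  i=2: a_2=4, p_2 = 4*25 + 3 = 103, q_2 = 4*8 + 1 = 33.
  i=3: a_3=8, p_3 = 8*103 + 25 = 849, q_3 = 8*33 + 8 = 272.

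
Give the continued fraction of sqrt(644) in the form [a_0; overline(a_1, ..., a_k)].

Write x_i = (sqrt(644) + m_i)/d_i with (m_0, d_0) = (0, 1). a_0 = floor(sqrt(644)) = 25, since 25^2 = 625 <= 644 < 676 = 26^2.
Iterate m_{i+1} = d_i*a_i - m_i, d_{i+1} = (644 - m_{i+1}^2)/d_i, a_{i+1} = floor((a_0 + m_{i+1})/d_{i+1}):
  m_1 = 1*25 - 0 = 25, d_1 = (644 - 25^2)/1 = 19/1 = 19, a_1 = floor((25 + 25)/19) = 2.
  m_2 = 19*2 - 25 = 13, d_2 = (644 - 13^2)/19 = 475/19 = 25, a_2 = floor((25 + 13)/25) = 1.
  m_3 = 25*1 - 13 = 12, d_3 = (644 - 12^2)/25 = 500/25 = 20, a_3 = floor((25 + 12)/20) = 1.
  m_4 = 20*1 - 12 = 8, d_4 = (644 - 8^2)/20 = 580/20 = 29, a_4 = floor((25 + 8)/29) = 1.
  m_5 = 29*1 - 8 = 21, d_5 = (644 - 21^2)/29 = 203/29 = 7, a_5 = floor((25 + 21)/7) = 6.
  m_6 = 7*6 - 21 = 21, d_6 = (644 - 21^2)/7 = 203/7 = 29, a_6 = floor((25 + 21)/29) = 1.
  m_7 = 29*1 - 21 = 8, d_7 = (644 - 8^2)/29 = 580/29 = 20, a_7 = floor((25 + 8)/20) = 1.
  m_8 = 20*1 - 8 = 12, d_8 = (644 - 12^2)/20 = 500/20 = 25, a_8 = floor((25 + 12)/25) = 1.
  m_9 = 25*1 - 12 = 13, d_9 = (644 - 13^2)/25 = 475/25 = 19, a_9 = floor((25 + 13)/19) = 2.
  m_10 = 19*2 - 13 = 25, d_10 = (644 - 25^2)/19 = 19/19 = 1, a_10 = floor((25 + 25)/1) = 50.
  m_11 = 1*50 - 25 = 25, d_11 = (644 - 25^2)/1 = 19/1 = 19: (m_11, d_11) = (m_1, d_1) = (25, 19), so from here the quotients repeat a_1, ..., a_10; the period length is 10.
Hence the expansion of sqrt(644) is a_0 = 25 followed by the repeating block 2, 1, 1, 1, 6, 1, 1, 1, 2, 50 (period 10).

[25; overline(2, 1, 1, 1, 6, 1, 1, 1, 2, 50)]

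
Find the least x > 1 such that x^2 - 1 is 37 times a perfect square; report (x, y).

(x, y) = (73, 12)

First expand sqrt(37) as a continued fraction. With x_i = (sqrt(37) + m_i)/d_i and (m_0, d_0) = (0, 1): a_0 = floor(sqrt(37)) = 6, since 6^2 = 36 <= 37 < 49 = 7^2.
Iterate m_{i+1} = d_i*a_i - m_i, d_{i+1} = (37 - m_{i+1}^2)/d_i, a_{i+1} = floor((a_0 + m_{i+1})/d_{i+1}):
  m_1 = 1*6 - 0 = 6, d_1 = (37 - 6^2)/1 = 1/1 = 1, a_1 = floor((6 + 6)/1) = 12.
  m_2 = 1*12 - 6 = 6, d_2 = (37 - 6^2)/1 = 1/1 = 1: (m_2, d_2) = (m_1, d_1) = (6, 1), so from here the quotient a_1 repeats; the period length is 1.
So sqrt(37) = [6; (12)] with period length k = 1.
k is odd, so (p_{k-1}, q_{k-1}) only solves x^2 - 37y^2 = -1 and the fundamental solution of x^2 - 37y^2 = 1 is (p_{2k-1}, q_{2k-1}) = (p_1, q_1); compute convergents through index 1, running through the period twice.
Convergents (p_i = a_i*p_{i-1} + p_{i-2}, q_i = a_i*q_{i-1} + q_{i-2} with p_{-2}=0, p_{-1}=1, q_{-2}=1, q_{-1}=0):
  i=0: a_0=6, p_0 = 6*1 + 0 = 6, q_0 = 6*0 + 1 = 1.
  i=1: a_1=12, p_1 = 12*6 + 1 = 73, q_1 = 12*1 + 0 = 12.
Indeed p_0^2 - 37*q_0^2 = 36 - 37 = -1, not +1.
Check: 73^2 - 37*12^2 = 5329 - 5328 = 1, so (x, y) = (73, 12) solves the equation, and by the theorem it is the least positive solution.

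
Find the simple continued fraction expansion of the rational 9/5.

[1; 1, 4]

Run the Euclidean algorithm on 9 and 5; the successive quotients are the partial quotients a_0, a_1, ... (each step inverts the fractional part left over by the previous one):
  9 = 1*5 + 4, so a_0 = 1.
  5 = 1*4 + 1, so a_1 = 1.
  4 = 4*1 + 0, so a_2 = 4.
The remainder reaches 0 after 3 divisions, so the expansion has 3 partial quotients, read off in order.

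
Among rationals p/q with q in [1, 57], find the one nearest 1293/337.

Expand x = 1293/337 as a continued fraction with the Euclidean algorithm:
  1293 = 3*337 + 282, so a_0 = 3.
  337 = 1*282 + 55, so a_1 = 1.
  282 = 5*55 + 7, so a_2 = 5.
  55 = 7*7 + 6, so a_3 = 7.
  7 = 1*6 + 1, so a_4 = 1.
  6 = 6*1 + 0, so a_5 = 6.
so x = [3; 1, 5, 7, 1, 6].
Convergents (p_i = a_i*p_{i-1} + p_{i-2}, q_i = a_i*q_{i-1} + q_{i-2} with p_{-2}=0, p_{-1}=1, q_{-2}=1, q_{-1}=0), until the denominator exceeds 57:
  i=0: a_0=3, p_0 = 3*1 + 0 = 3, q_0 = 3*0 + 1 = 1.
  i=1: a_1=1, p_1 = 1*3 + 1 = 4, q_1 = 1*1 + 0 = 1.
  i=2: a_2=5, p_2 = 5*4 + 3 = 23, q_2 = 5*1 + 1 = 6.
  i=3: a_3=7, p_3 = 7*23 + 4 = 165, q_3 = 7*6 + 1 = 43.
  i=4: a_4=1, p_4 = 1*165 + 23 = 188, q_4 = 1*43 + 6 = 49.
  i=5: a_5=6, p_5 = 6*188 + 165 = 1293, q_5 = 6*49 + 43 = 337.
q_5 = 337 > 57, so the last convergent with denominator <= 57 is p_4/q_4 = 188/49.
The closest fraction with denominator <= 57 is either p_4/q_4 or the intermediate fraction (k*p_4 + p_3)/(k*q_4 + q_3) with the largest k >= 1 whose denominator stays <= 57; these approach x as k grows, and every other convergent or intermediate fraction in range is farther away.
Largest k: floor((57 - q_3)/q_4) = floor((57 - 43)/49) = 0.
Since k = 0, no intermediate fraction beyond p_4/q_4 has denominator <= 57, so the convergent 188/49 is the closest (its error is |1293*49 - 188*337|/(337*49) = 1/16513).

188/49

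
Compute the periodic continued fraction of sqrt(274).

Write x_i = (sqrt(274) + m_i)/d_i with (m_0, d_0) = (0, 1). a_0 = floor(sqrt(274)) = 16, since 16^2 = 256 <= 274 < 289 = 17^2.
Iterate m_{i+1} = d_i*a_i - m_i, d_{i+1} = (274 - m_{i+1}^2)/d_i, a_{i+1} = floor((a_0 + m_{i+1})/d_{i+1}):
  m_1 = 1*16 - 0 = 16, d_1 = (274 - 16^2)/1 = 18/1 = 18, a_1 = floor((16 + 16)/18) = 1.
  m_2 = 18*1 - 16 = 2, d_2 = (274 - 2^2)/18 = 270/18 = 15, a_2 = floor((16 + 2)/15) = 1.
  m_3 = 15*1 - 2 = 13, d_3 = (274 - 13^2)/15 = 105/15 = 7, a_3 = floor((16 + 13)/7) = 4.
  m_4 = 7*4 - 13 = 15, d_4 = (274 - 15^2)/7 = 49/7 = 7, a_4 = floor((16 + 15)/7) = 4.
  m_5 = 7*4 - 15 = 13, d_5 = (274 - 13^2)/7 = 105/7 = 15, a_5 = floor((16 + 13)/15) = 1.
  m_6 = 15*1 - 13 = 2, d_6 = (274 - 2^2)/15 = 270/15 = 18, a_6 = floor((16 + 2)/18) = 1.
  m_7 = 18*1 - 2 = 16, d_7 = (274 - 16^2)/18 = 18/18 = 1, a_7 = floor((16 + 16)/1) = 32.
  m_8 = 1*32 - 16 = 16, d_8 = (274 - 16^2)/1 = 18/1 = 18: (m_8, d_8) = (m_1, d_1) = (16, 18), so from here the quotients repeat a_1, ..., a_7; the period length is 7.
Hence the expansion of sqrt(274) is a_0 = 16 followed by the repeating block 1, 1, 4, 4, 1, 1, 32 (period 7).

[16; (1, 1, 4, 4, 1, 1, 32)]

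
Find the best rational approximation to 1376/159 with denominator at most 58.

Expand x = 1376/159 as a continued fraction with the Euclidean algorithm:
  1376 = 8*159 + 104, so a_0 = 8.
  159 = 1*104 + 55, so a_1 = 1.
  104 = 1*55 + 49, so a_2 = 1.
  55 = 1*49 + 6, so a_3 = 1.
  49 = 8*6 + 1, so a_4 = 8.
  6 = 6*1 + 0, so a_5 = 6.
so x = [8; 1, 1, 1, 8, 6].
Convergents (p_i = a_i*p_{i-1} + p_{i-2}, q_i = a_i*q_{i-1} + q_{i-2} with p_{-2}=0, p_{-1}=1, q_{-2}=1, q_{-1}=0), until the denominator exceeds 58:
  i=0: a_0=8, p_0 = 8*1 + 0 = 8, q_0 = 8*0 + 1 = 1.
  i=1: a_1=1, p_1 = 1*8 + 1 = 9, q_1 = 1*1 + 0 = 1.
  i=2: a_2=1, p_2 = 1*9 + 8 = 17, q_2 = 1*1 + 1 = 2.
  i=3: a_3=1, p_3 = 1*17 + 9 = 26, q_3 = 1*2 + 1 = 3.
  i=4: a_4=8, p_4 = 8*26 + 17 = 225, q_4 = 8*3 + 2 = 26.
  i=5: a_5=6, p_5 = 6*225 + 26 = 1376, q_5 = 6*26 + 3 = 159.
q_5 = 159 > 58, so the last convergent with denominator <= 58 is p_4/q_4 = 225/26.
The closest fraction with denominator <= 58 is either p_4/q_4 or the intermediate fraction (k*p_4 + p_3)/(k*q_4 + q_3) with the largest k >= 1 whose denominator stays <= 58; these approach x as k grows, and every other convergent or intermediate fraction in range is farther away.
Largest k: floor((58 - q_3)/q_4) = floor((58 - 3)/26) = 2.
That gives (2*225 + 26)/(2*26 + 3) = 476/55.
Compare the errors: |x - 225/26| = |1376*26 - 225*159|/(159*26) = 1/4134, and |x - 476/55| = |1376*55 - 476*159|/(159*55) = 4/8745.
Cross-multiplying, 1*8745 = 8745 < 16536 = 4*4134, so 1/4134 is smaller: the convergent 225/26 is closer to x than 476/55.

225/26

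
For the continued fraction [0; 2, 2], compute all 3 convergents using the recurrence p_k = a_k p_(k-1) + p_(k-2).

Using the convergent recurrence p_i = a_i*p_{i-1} + p_{i-2}, q_i = a_i*q_{i-1} + q_{i-2} with p_{-2}=0, p_{-1}=1, q_{-2}=1, q_{-1}=0:
  i=0: a_0=0, p_0 = 0*1 + 0 = 0, q_0 = 0*0 + 1 = 1.
  i=1: a_1=2, p_1 = 2*0 + 1 = 1, q_1 = 2*1 + 0 = 2.
  i=2: a_2=2, p_2 = 2*1 + 0 = 2, q_2 = 2*2 + 1 = 5.

0/1, 1/2, 2/5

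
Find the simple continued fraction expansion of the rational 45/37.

[1; 4, 1, 1, 1, 2]

Run the Euclidean algorithm on 45 and 37; the successive quotients are the partial quotients a_0, a_1, ... (each step inverts the fractional part left over by the previous one):
  45 = 1*37 + 8, so a_0 = 1.
  37 = 4*8 + 5, so a_1 = 4.
  8 = 1*5 + 3, so a_2 = 1.
  5 = 1*3 + 2, so a_3 = 1.
  3 = 1*2 + 1, so a_4 = 1.
  2 = 2*1 + 0, so a_5 = 2.
The remainder reaches 0 after 6 divisions, so the expansion has 6 partial quotients, read off in order.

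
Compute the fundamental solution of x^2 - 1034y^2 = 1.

First expand sqrt(1034) as a continued fraction. With x_i = (sqrt(1034) + m_i)/d_i and (m_0, d_0) = (0, 1): a_0 = floor(sqrt(1034)) = 32, since 32^2 = 1024 <= 1034 < 1089 = 33^2.
Iterate m_{i+1} = d_i*a_i - m_i, d_{i+1} = (1034 - m_{i+1}^2)/d_i, a_{i+1} = floor((a_0 + m_{i+1})/d_{i+1}):
  m_1 = 1*32 - 0 = 32, d_1 = (1034 - 32^2)/1 = 10/1 = 10, a_1 = floor((32 + 32)/10) = 6.
  m_2 = 10*6 - 32 = 28, d_2 = (1034 - 28^2)/10 = 250/10 = 25, a_2 = floor((32 + 28)/25) = 2.
  m_3 = 25*2 - 28 = 22, d_3 = (1034 - 22^2)/25 = 550/25 = 22, a_3 = floor((32 + 22)/22) = 2.
  m_4 = 22*2 - 22 = 22, d_4 = (1034 - 22^2)/22 = 550/22 = 25, a_4 = floor((32 + 22)/25) = 2.
  m_5 = 25*2 - 22 = 28, d_5 = (1034 - 28^2)/25 = 250/25 = 10, a_5 = floor((32 + 28)/10) = 6.
  m_6 = 10*6 - 28 = 32, d_6 = (1034 - 32^2)/10 = 10/10 = 1, a_6 = floor((32 + 32)/1) = 64.
  m_7 = 1*64 - 32 = 32, d_7 = (1034 - 32^2)/1 = 10/1 = 10: (m_7, d_7) = (m_1, d_1) = (32, 10), so from here the quotients repeat a_1, ..., a_6; the period length is 6.
So sqrt(1034) = [32; (6, 2, 2, 2, 6, 64)] with period length k = 6.
k is even, so the fundamental solution of x^2 - 1034y^2 = 1 is (p_{k-1}, q_{k-1}) = (p_5, q_5); compute convergents through index 5.
Convergents (p_i = a_i*p_{i-1} + p_{i-2}, q_i = a_i*q_{i-1} + q_{i-2} with p_{-2}=0, p_{-1}=1, q_{-2}=1, q_{-1}=0):
  i=0: a_0=32, p_0 = 32*1 + 0 = 32, q_0 = 32*0 + 1 = 1.
  i=1: a_1=6, p_1 = 6*32 + 1 = 193, q_1 = 6*1 + 0 = 6.
  i=2: a_2=2, p_2 = 2*193 + 32 = 418, q_2 = 2*6 + 1 = 13.
  i=3: a_3=2, p_3 = 2*418 + 193 = 1029, q_3 = 2*13 + 6 = 32.
  i=4: a_4=2, p_4 = 2*1029 + 418 = 2476, q_4 = 2*32 + 13 = 77.
  i=5: a_5=6, p_5 = 6*2476 + 1029 = 15885, q_5 = 6*77 + 32 = 494.
Check: 15885^2 - 1034*494^2 = 252333225 - 252333224 = 1, so (x, y) = (15885, 494) solves the equation, and by the theorem it is the least positive solution.

(x, y) = (15885, 494)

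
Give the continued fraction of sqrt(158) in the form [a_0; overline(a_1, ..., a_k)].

[12; overline(1, 1, 3, 12, 3, 1, 1, 24)]

Write x_i = (sqrt(158) + m_i)/d_i with (m_0, d_0) = (0, 1). a_0 = floor(sqrt(158)) = 12, since 12^2 = 144 <= 158 < 169 = 13^2.
Iterate m_{i+1} = d_i*a_i - m_i, d_{i+1} = (158 - m_{i+1}^2)/d_i, a_{i+1} = floor((a_0 + m_{i+1})/d_{i+1}):
  m_1 = 1*12 - 0 = 12, d_1 = (158 - 12^2)/1 = 14/1 = 14, a_1 = floor((12 + 12)/14) = 1.
  m_2 = 14*1 - 12 = 2, d_2 = (158 - 2^2)/14 = 154/14 = 11, a_2 = floor((12 + 2)/11) = 1.
  m_3 = 11*1 - 2 = 9, d_3 = (158 - 9^2)/11 = 77/11 = 7, a_3 = floor((12 + 9)/7) = 3.
  m_4 = 7*3 - 9 = 12, d_4 = (158 - 12^2)/7 = 14/7 = 2, a_4 = floor((12 + 12)/2) = 12.
  m_5 = 2*12 - 12 = 12, d_5 = (158 - 12^2)/2 = 14/2 = 7, a_5 = floor((12 + 12)/7) = 3.
  m_6 = 7*3 - 12 = 9, d_6 = (158 - 9^2)/7 = 77/7 = 11, a_6 = floor((12 + 9)/11) = 1.
  m_7 = 11*1 - 9 = 2, d_7 = (158 - 2^2)/11 = 154/11 = 14, a_7 = floor((12 + 2)/14) = 1.
  m_8 = 14*1 - 2 = 12, d_8 = (158 - 12^2)/14 = 14/14 = 1, a_8 = floor((12 + 12)/1) = 24.
  m_9 = 1*24 - 12 = 12, d_9 = (158 - 12^2)/1 = 14/1 = 14: (m_9, d_9) = (m_1, d_1) = (12, 14), so from here the quotients repeat a_1, ..., a_8; the period length is 8.
Hence the expansion of sqrt(158) is a_0 = 12 followed by the repeating block 1, 1, 3, 12, 3, 1, 1, 24 (period 8).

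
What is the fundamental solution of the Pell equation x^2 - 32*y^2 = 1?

(x, y) = (17, 3)

First expand sqrt(32) as a continued fraction. With x_i = (sqrt(32) + m_i)/d_i and (m_0, d_0) = (0, 1): a_0 = floor(sqrt(32)) = 5, since 5^2 = 25 <= 32 < 36 = 6^2.
Iterate m_{i+1} = d_i*a_i - m_i, d_{i+1} = (32 - m_{i+1}^2)/d_i, a_{i+1} = floor((a_0 + m_{i+1})/d_{i+1}):
  m_1 = 1*5 - 0 = 5, d_1 = (32 - 5^2)/1 = 7/1 = 7, a_1 = floor((5 + 5)/7) = 1.
  m_2 = 7*1 - 5 = 2, d_2 = (32 - 2^2)/7 = 28/7 = 4, a_2 = floor((5 + 2)/4) = 1.
  m_3 = 4*1 - 2 = 2, d_3 = (32 - 2^2)/4 = 28/4 = 7, a_3 = floor((5 + 2)/7) = 1.
  m_4 = 7*1 - 2 = 5, d_4 = (32 - 5^2)/7 = 7/7 = 1, a_4 = floor((5 + 5)/1) = 10.
  m_5 = 1*10 - 5 = 5, d_5 = (32 - 5^2)/1 = 7/1 = 7: (m_5, d_5) = (m_1, d_1) = (5, 7), so from here the quotients repeat a_1, ..., a_4; the period length is 4.
So sqrt(32) = [5; (1, 1, 1, 10)] with period length k = 4.
k is even, so the fundamental solution of x^2 - 32y^2 = 1 is (p_{k-1}, q_{k-1}) = (p_3, q_3); compute convergents through index 3.
Convergents (p_i = a_i*p_{i-1} + p_{i-2}, q_i = a_i*q_{i-1} + q_{i-2} with p_{-2}=0, p_{-1}=1, q_{-2}=1, q_{-1}=0):
  i=0: a_0=5, p_0 = 5*1 + 0 = 5, q_0 = 5*0 + 1 = 1.
  i=1: a_1=1, p_1 = 1*5 + 1 = 6, q_1 = 1*1 + 0 = 1.
  i=2: a_2=1, p_2 = 1*6 + 5 = 11, q_2 = 1*1 + 1 = 2.
  i=3: a_3=1, p_3 = 1*11 + 6 = 17, q_3 = 1*2 + 1 = 3.
Check: 17^2 - 32*3^2 = 289 - 288 = 1, so (x, y) = (17, 3) solves the equation, and by the theorem it is the least positive solution.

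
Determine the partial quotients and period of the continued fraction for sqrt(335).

Write x_i = (sqrt(335) + m_i)/d_i with (m_0, d_0) = (0, 1). a_0 = floor(sqrt(335)) = 18, since 18^2 = 324 <= 335 < 361 = 19^2.
Iterate m_{i+1} = d_i*a_i - m_i, d_{i+1} = (335 - m_{i+1}^2)/d_i, a_{i+1} = floor((a_0 + m_{i+1})/d_{i+1}):
  m_1 = 1*18 - 0 = 18, d_1 = (335 - 18^2)/1 = 11/1 = 11, a_1 = floor((18 + 18)/11) = 3.
  m_2 = 11*3 - 18 = 15, d_2 = (335 - 15^2)/11 = 110/11 = 10, a_2 = floor((18 + 15)/10) = 3.
  m_3 = 10*3 - 15 = 15, d_3 = (335 - 15^2)/10 = 110/10 = 11, a_3 = floor((18 + 15)/11) = 3.
  m_4 = 11*3 - 15 = 18, d_4 = (335 - 18^2)/11 = 11/11 = 1, a_4 = floor((18 + 18)/1) = 36.
  m_5 = 1*36 - 18 = 18, d_5 = (335 - 18^2)/1 = 11/1 = 11: (m_5, d_5) = (m_1, d_1) = (18, 11), so from here the quotients repeat a_1, ..., a_4; the period length is 4.
Hence the expansion of sqrt(335) is a_0 = 18 followed by the repeating block 3, 3, 3, 36 (period 4).

[18; (3, 3, 3, 36)]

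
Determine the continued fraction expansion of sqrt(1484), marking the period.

Write x_i = (sqrt(1484) + m_i)/d_i with (m_0, d_0) = (0, 1). a_0 = floor(sqrt(1484)) = 38, since 38^2 = 1444 <= 1484 < 1521 = 39^2.
Iterate m_{i+1} = d_i*a_i - m_i, d_{i+1} = (1484 - m_{i+1}^2)/d_i, a_{i+1} = floor((a_0 + m_{i+1})/d_{i+1}):
  m_1 = 1*38 - 0 = 38, d_1 = (1484 - 38^2)/1 = 40/1 = 40, a_1 = floor((38 + 38)/40) = 1.
  m_2 = 40*1 - 38 = 2, d_2 = (1484 - 2^2)/40 = 1480/40 = 37, a_2 = floor((38 + 2)/37) = 1.
  m_3 = 37*1 - 2 = 35, d_3 = (1484 - 35^2)/37 = 259/37 = 7, a_3 = floor((38 + 35)/7) = 10.
  m_4 = 7*10 - 35 = 35, d_4 = (1484 - 35^2)/7 = 259/7 = 37, a_4 = floor((38 + 35)/37) = 1.
  m_5 = 37*1 - 35 = 2, d_5 = (1484 - 2^2)/37 = 1480/37 = 40, a_5 = floor((38 + 2)/40) = 1.
  m_6 = 40*1 - 2 = 38, d_6 = (1484 - 38^2)/40 = 40/40 = 1, a_6 = floor((38 + 38)/1) = 76.
  m_7 = 1*76 - 38 = 38, d_7 = (1484 - 38^2)/1 = 40/1 = 40: (m_7, d_7) = (m_1, d_1) = (38, 40), so from here the quotients repeat a_1, ..., a_6; the period length is 6.
Hence the expansion of sqrt(1484) is a_0 = 38 followed by the repeating block 1, 1, 10, 1, 1, 76 (period 6).

[38; (1, 1, 10, 1, 1, 76)]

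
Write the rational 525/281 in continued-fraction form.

[1; 1, 6, 1, 1, 2, 7]

Run the Euclidean algorithm on 525 and 281; the successive quotients are the partial quotients a_0, a_1, ... (each step inverts the fractional part left over by the previous one):
  525 = 1*281 + 244, so a_0 = 1.
  281 = 1*244 + 37, so a_1 = 1.
  244 = 6*37 + 22, so a_2 = 6.
  37 = 1*22 + 15, so a_3 = 1.
  22 = 1*15 + 7, so a_4 = 1.
  15 = 2*7 + 1, so a_5 = 2.
  7 = 7*1 + 0, so a_6 = 7.
The remainder reaches 0 after 7 divisions, so the expansion has 7 partial quotients, read off in order.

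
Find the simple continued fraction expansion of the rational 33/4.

Run the Euclidean algorithm on 33 and 4; the successive quotients are the partial quotients a_0, a_1, ... (each step inverts the fractional part left over by the previous one):
  33 = 8*4 + 1, so a_0 = 8.
  4 = 4*1 + 0, so a_1 = 4.
The remainder reaches 0 after 2 divisions, so the expansion has 2 partial quotients, read off in order.

[8; 4]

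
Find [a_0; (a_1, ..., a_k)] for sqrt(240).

[15; (2, 30)]

Write x_i = (sqrt(240) + m_i)/d_i with (m_0, d_0) = (0, 1). a_0 = floor(sqrt(240)) = 15, since 15^2 = 225 <= 240 < 256 = 16^2.
Iterate m_{i+1} = d_i*a_i - m_i, d_{i+1} = (240 - m_{i+1}^2)/d_i, a_{i+1} = floor((a_0 + m_{i+1})/d_{i+1}):
  m_1 = 1*15 - 0 = 15, d_1 = (240 - 15^2)/1 = 15/1 = 15, a_1 = floor((15 + 15)/15) = 2.
  m_2 = 15*2 - 15 = 15, d_2 = (240 - 15^2)/15 = 15/15 = 1, a_2 = floor((15 + 15)/1) = 30.
  m_3 = 1*30 - 15 = 15, d_3 = (240 - 15^2)/1 = 15/1 = 15: (m_3, d_3) = (m_1, d_1) = (15, 15), so from here the quotients repeat a_1, a_2; the period length is 2.
Hence the expansion of sqrt(240) is a_0 = 15 followed by the repeating block 2, 30 (period 2).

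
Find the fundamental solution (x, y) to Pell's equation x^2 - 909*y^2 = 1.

(x, y) = (80801, 2680)

First expand sqrt(909) as a continued fraction. With x_i = (sqrt(909) + m_i)/d_i and (m_0, d_0) = (0, 1): a_0 = floor(sqrt(909)) = 30, since 30^2 = 900 <= 909 < 961 = 31^2.
Iterate m_{i+1} = d_i*a_i - m_i, d_{i+1} = (909 - m_{i+1}^2)/d_i, a_{i+1} = floor((a_0 + m_{i+1})/d_{i+1}):
  m_1 = 1*30 - 0 = 30, d_1 = (909 - 30^2)/1 = 9/1 = 9, a_1 = floor((30 + 30)/9) = 6.
  m_2 = 9*6 - 30 = 24, d_2 = (909 - 24^2)/9 = 333/9 = 37, a_2 = floor((30 + 24)/37) = 1.
  m_3 = 37*1 - 24 = 13, d_3 = (909 - 13^2)/37 = 740/37 = 20, a_3 = floor((30 + 13)/20) = 2.
  m_4 = 20*2 - 13 = 27, d_4 = (909 - 27^2)/20 = 180/20 = 9, a_4 = floor((30 + 27)/9) = 6.
  m_5 = 9*6 - 27 = 27, d_5 = (909 - 27^2)/9 = 180/9 = 20, a_5 = floor((30 + 27)/20) = 2.
  m_6 = 20*2 - 27 = 13, d_6 = (909 - 13^2)/20 = 740/20 = 37, a_6 = floor((30 + 13)/37) = 1.
  m_7 = 37*1 - 13 = 24, d_7 = (909 - 24^2)/37 = 333/37 = 9, a_7 = floor((30 + 24)/9) = 6.
  m_8 = 9*6 - 24 = 30, d_8 = (909 - 30^2)/9 = 9/9 = 1, a_8 = floor((30 + 30)/1) = 60.
  m_9 = 1*60 - 30 = 30, d_9 = (909 - 30^2)/1 = 9/1 = 9: (m_9, d_9) = (m_1, d_1) = (30, 9), so from here the quotients repeat a_1, ..., a_8; the period length is 8.
So sqrt(909) = [30; (6, 1, 2, 6, 2, 1, 6, 60)] with period length k = 8.
k is even, so the fundamental solution of x^2 - 909y^2 = 1 is (p_{k-1}, q_{k-1}) = (p_7, q_7); compute convergents through index 7.
Convergents (p_i = a_i*p_{i-1} + p_{i-2}, q_i = a_i*q_{i-1} + q_{i-2} with p_{-2}=0, p_{-1}=1, q_{-2}=1, q_{-1}=0):
  i=0: a_0=30, p_0 = 30*1 + 0 = 30, q_0 = 30*0 + 1 = 1.
  i=1: a_1=6, p_1 = 6*30 + 1 = 181, q_1 = 6*1 + 0 = 6.
  i=2: a_2=1, p_2 = 1*181 + 30 = 211, q_2 = 1*6 + 1 = 7.
  i=3: a_3=2, p_3 = 2*211 + 181 = 603, q_3 = 2*7 + 6 = 20.
  i=4: a_4=6, p_4 = 6*603 + 211 = 3829, q_4 = 6*20 + 7 = 127.
  i=5: a_5=2, p_5 = 2*3829 + 603 = 8261, q_5 = 2*127 + 20 = 274.
  i=6: a_6=1, p_6 = 1*8261 + 3829 = 12090, q_6 = 1*274 + 127 = 401.
  i=7: a_7=6, p_7 = 6*12090 + 8261 = 80801, q_7 = 6*401 + 274 = 2680.
Check: 80801^2 - 909*2680^2 = 6528801601 - 6528801600 = 1, so (x, y) = (80801, 2680) solves the equation, and by the theorem it is the least positive solution.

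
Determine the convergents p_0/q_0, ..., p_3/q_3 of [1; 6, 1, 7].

1/1, 7/6, 8/7, 63/55

Using the convergent recurrence p_i = a_i*p_{i-1} + p_{i-2}, q_i = a_i*q_{i-1} + q_{i-2} with p_{-2}=0, p_{-1}=1, q_{-2}=1, q_{-1}=0:
  i=0: a_0=1, p_0 = 1*1 + 0 = 1, q_0 = 1*0 + 1 = 1.
  i=1: a_1=6, p_1 = 6*1 + 1 = 7, q_1 = 6*1 + 0 = 6.
  i=2: a_2=1, p_2 = 1*7 + 1 = 8, q_2 = 1*6 + 1 = 7.
  i=3: a_3=7, p_3 = 7*8 + 7 = 63, q_3 = 7*7 + 6 = 55.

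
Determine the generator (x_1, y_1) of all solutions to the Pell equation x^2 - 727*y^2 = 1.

First expand sqrt(727) as a continued fraction. With x_i = (sqrt(727) + m_i)/d_i and (m_0, d_0) = (0, 1): a_0 = floor(sqrt(727)) = 26, since 26^2 = 676 <= 727 < 729 = 27^2.
Iterate m_{i+1} = d_i*a_i - m_i, d_{i+1} = (727 - m_{i+1}^2)/d_i, a_{i+1} = floor((a_0 + m_{i+1})/d_{i+1}):
  m_1 = 1*26 - 0 = 26, d_1 = (727 - 26^2)/1 = 51/1 = 51, a_1 = floor((26 + 26)/51) = 1.
  m_2 = 51*1 - 26 = 25, d_2 = (727 - 25^2)/51 = 102/51 = 2, a_2 = floor((26 + 25)/2) = 25.
  m_3 = 2*25 - 25 = 25, d_3 = (727 - 25^2)/2 = 102/2 = 51, a_3 = floor((26 + 25)/51) = 1.
  m_4 = 51*1 - 25 = 26, d_4 = (727 - 26^2)/51 = 51/51 = 1, a_4 = floor((26 + 26)/1) = 52.
  m_5 = 1*52 - 26 = 26, d_5 = (727 - 26^2)/1 = 51/1 = 51: (m_5, d_5) = (m_1, d_1) = (26, 51), so from here the quotients repeat a_1, ..., a_4; the period length is 4.
So sqrt(727) = [26; (1, 25, 1, 52)] with period length k = 4.
k is even, so the fundamental solution of x^2 - 727y^2 = 1 is (p_{k-1}, q_{k-1}) = (p_3, q_3); compute convergents through index 3.
Convergents (p_i = a_i*p_{i-1} + p_{i-2}, q_i = a_i*q_{i-1} + q_{i-2} with p_{-2}=0, p_{-1}=1, q_{-2}=1, q_{-1}=0):
  i=0: a_0=26, p_0 = 26*1 + 0 = 26, q_0 = 26*0 + 1 = 1.
  i=1: a_1=1, p_1 = 1*26 + 1 = 27, q_1 = 1*1 + 0 = 1.
  i=2: a_2=25, p_2 = 25*27 + 26 = 701, q_2 = 25*1 + 1 = 26.
  i=3: a_3=1, p_3 = 1*701 + 27 = 728, q_3 = 1*26 + 1 = 27.
Check: 728^2 - 727*27^2 = 529984 - 529983 = 1, so (x, y) = (728, 27) solves the equation, and by the theorem it is the least positive solution.

(x, y) = (728, 27)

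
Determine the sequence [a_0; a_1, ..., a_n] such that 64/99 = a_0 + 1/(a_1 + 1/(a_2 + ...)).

[0; 1, 1, 1, 4, 1, 5]

Run the Euclidean algorithm on 64 and 99; the successive quotients are the partial quotients a_0, a_1, ... (each step inverts the fractional part left over by the previous one):
  64 = 0*99 + 64, so a_0 = 0.
  99 = 1*64 + 35, so a_1 = 1.
  64 = 1*35 + 29, so a_2 = 1.
  35 = 1*29 + 6, so a_3 = 1.
  29 = 4*6 + 5, so a_4 = 4.
  6 = 1*5 + 1, so a_5 = 1.
  5 = 5*1 + 0, so a_6 = 5.
The remainder reaches 0 after 7 divisions, so the expansion has 7 partial quotients, read off in order.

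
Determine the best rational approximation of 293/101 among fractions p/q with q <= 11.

29/10

Expand x = 293/101 as a continued fraction with the Euclidean algorithm:
  293 = 2*101 + 91, so a_0 = 2.
  101 = 1*91 + 10, so a_1 = 1.
  91 = 9*10 + 1, so a_2 = 9.
  10 = 10*1 + 0, so a_3 = 10.
so x = [2; 1, 9, 10].
Convergents (p_i = a_i*p_{i-1} + p_{i-2}, q_i = a_i*q_{i-1} + q_{i-2} with p_{-2}=0, p_{-1}=1, q_{-2}=1, q_{-1}=0), until the denominator exceeds 11:
  i=0: a_0=2, p_0 = 2*1 + 0 = 2, q_0 = 2*0 + 1 = 1.
  i=1: a_1=1, p_1 = 1*2 + 1 = 3, q_1 = 1*1 + 0 = 1.
  i=2: a_2=9, p_2 = 9*3 + 2 = 29, q_2 = 9*1 + 1 = 10.
  i=3: a_3=10, p_3 = 10*29 + 3 = 293, q_3 = 10*10 + 1 = 101.
q_3 = 101 > 11, so the last convergent with denominator <= 11 is p_2/q_2 = 29/10.
The closest fraction with denominator <= 11 is either p_2/q_2 or the intermediate fraction (k*p_2 + p_1)/(k*q_2 + q_1) with the largest k >= 1 whose denominator stays <= 11; these approach x as k grows, and every other convergent or intermediate fraction in range is farther away.
Largest k: floor((11 - q_1)/q_2) = floor((11 - 1)/10) = 1.
That gives (1*29 + 3)/(1*10 + 1) = 32/11.
Compare the errors: |x - 29/10| = |293*10 - 29*101|/(101*10) = 1/1010, and |x - 32/11| = |293*11 - 32*101|/(101*11) = 9/1111.
Cross-multiplying, 1*1111 = 1111 < 9090 = 9*1010, so 1/1010 is smaller: the convergent 29/10 is closer to x than 32/11.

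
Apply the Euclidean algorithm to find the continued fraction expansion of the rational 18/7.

[2; 1, 1, 3]

Run the Euclidean algorithm on 18 and 7; the successive quotients are the partial quotients a_0, a_1, ... (each step inverts the fractional part left over by the previous one):
  18 = 2*7 + 4, so a_0 = 2.
  7 = 1*4 + 3, so a_1 = 1.
  4 = 1*3 + 1, so a_2 = 1.
  3 = 3*1 + 0, so a_3 = 3.
The remainder reaches 0 after 4 divisions, so the expansion has 4 partial quotients, read off in order.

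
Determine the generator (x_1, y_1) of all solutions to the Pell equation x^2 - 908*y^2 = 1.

(x, y) = (102151, 3390)

First expand sqrt(908) as a continued fraction. With x_i = (sqrt(908) + m_i)/d_i and (m_0, d_0) = (0, 1): a_0 = floor(sqrt(908)) = 30, since 30^2 = 900 <= 908 < 961 = 31^2.
Iterate m_{i+1} = d_i*a_i - m_i, d_{i+1} = (908 - m_{i+1}^2)/d_i, a_{i+1} = floor((a_0 + m_{i+1})/d_{i+1}):
  m_1 = 1*30 - 0 = 30, d_1 = (908 - 30^2)/1 = 8/1 = 8, a_1 = floor((30 + 30)/8) = 7.
  m_2 = 8*7 - 30 = 26, d_2 = (908 - 26^2)/8 = 232/8 = 29, a_2 = floor((30 + 26)/29) = 1.
  m_3 = 29*1 - 26 = 3, d_3 = (908 - 3^2)/29 = 899/29 = 31, a_3 = floor((30 + 3)/31) = 1.
  m_4 = 31*1 - 3 = 28, d_4 = (908 - 28^2)/31 = 124/31 = 4, a_4 = floor((30 + 28)/4) = 14.
  m_5 = 4*14 - 28 = 28, d_5 = (908 - 28^2)/4 = 124/4 = 31, a_5 = floor((30 + 28)/31) = 1.
  m_6 = 31*1 - 28 = 3, d_6 = (908 - 3^2)/31 = 899/31 = 29, a_6 = floor((30 + 3)/29) = 1.
  m_7 = 29*1 - 3 = 26, d_7 = (908 - 26^2)/29 = 232/29 = 8, a_7 = floor((30 + 26)/8) = 7.
  m_8 = 8*7 - 26 = 30, d_8 = (908 - 30^2)/8 = 8/8 = 1, a_8 = floor((30 + 30)/1) = 60.
  m_9 = 1*60 - 30 = 30, d_9 = (908 - 30^2)/1 = 8/1 = 8: (m_9, d_9) = (m_1, d_1) = (30, 8), so from here the quotients repeat a_1, ..., a_8; the period length is 8.
So sqrt(908) = [30; (7, 1, 1, 14, 1, 1, 7, 60)] with period length k = 8.
k is even, so the fundamental solution of x^2 - 908y^2 = 1 is (p_{k-1}, q_{k-1}) = (p_7, q_7); compute convergents through index 7.
Convergents (p_i = a_i*p_{i-1} + p_{i-2}, q_i = a_i*q_{i-1} + q_{i-2} with p_{-2}=0, p_{-1}=1, q_{-2}=1, q_{-1}=0):
  i=0: a_0=30, p_0 = 30*1 + 0 = 30, q_0 = 30*0 + 1 = 1.
  i=1: a_1=7, p_1 = 7*30 + 1 = 211, q_1 = 7*1 + 0 = 7.
  i=2: a_2=1, p_2 = 1*211 + 30 = 241, q_2 = 1*7 + 1 = 8.
  i=3: a_3=1, p_3 = 1*241 + 211 = 452, q_3 = 1*8 + 7 = 15.
  i=4: a_4=14, p_4 = 14*452 + 241 = 6569, q_4 = 14*15 + 8 = 218.
  i=5: a_5=1, p_5 = 1*6569 + 452 = 7021, q_5 = 1*218 + 15 = 233.
  i=6: a_6=1, p_6 = 1*7021 + 6569 = 13590, q_6 = 1*233 + 218 = 451.
  i=7: a_7=7, p_7 = 7*13590 + 7021 = 102151, q_7 = 7*451 + 233 = 3390.
Check: 102151^2 - 908*3390^2 = 10434826801 - 10434826800 = 1, so (x, y) = (102151, 3390) solves the equation, and by the theorem it is the least positive solution.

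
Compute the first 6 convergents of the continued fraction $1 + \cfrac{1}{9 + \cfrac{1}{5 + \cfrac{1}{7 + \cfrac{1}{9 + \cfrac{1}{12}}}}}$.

Using the convergent recurrence p_i = a_i*p_{i-1} + p_{i-2}, q_i = a_i*q_{i-1} + q_{i-2} with p_{-2}=0, p_{-1}=1, q_{-2}=1, q_{-1}=0:
  i=0: a_0=1, p_0 = 1*1 + 0 = 1, q_0 = 1*0 + 1 = 1.
  i=1: a_1=9, p_1 = 9*1 + 1 = 10, q_1 = 9*1 + 0 = 9.
  i=2: a_2=5, p_2 = 5*10 + 1 = 51, q_2 = 5*9 + 1 = 46.
  i=3: a_3=7, p_3 = 7*51 + 10 = 367, q_3 = 7*46 + 9 = 331.
  i=4: a_4=9, p_4 = 9*367 + 51 = 3354, q_4 = 9*331 + 46 = 3025.
  i=5: a_5=12, p_5 = 12*3354 + 367 = 40615, q_5 = 12*3025 + 331 = 36631.

1/1, 10/9, 51/46, 367/331, 3354/3025, 40615/36631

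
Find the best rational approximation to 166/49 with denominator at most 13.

44/13

Expand x = 166/49 as a continued fraction with the Euclidean algorithm:
  166 = 3*49 + 19, so a_0 = 3.
  49 = 2*19 + 11, so a_1 = 2.
  19 = 1*11 + 8, so a_2 = 1.
  11 = 1*8 + 3, so a_3 = 1.
  8 = 2*3 + 2, so a_4 = 2.
  3 = 1*2 + 1, so a_5 = 1.
  2 = 2*1 + 0, so a_6 = 2.
so x = [3; 2, 1, 1, 2, 1, 2].
Convergents (p_i = a_i*p_{i-1} + p_{i-2}, q_i = a_i*q_{i-1} + q_{i-2} with p_{-2}=0, p_{-1}=1, q_{-2}=1, q_{-1}=0), until the denominator exceeds 13:
  i=0: a_0=3, p_0 = 3*1 + 0 = 3, q_0 = 3*0 + 1 = 1.
  i=1: a_1=2, p_1 = 2*3 + 1 = 7, q_1 = 2*1 + 0 = 2.
  i=2: a_2=1, p_2 = 1*7 + 3 = 10, q_2 = 1*2 + 1 = 3.
  i=3: a_3=1, p_3 = 1*10 + 7 = 17, q_3 = 1*3 + 2 = 5.
  i=4: a_4=2, p_4 = 2*17 + 10 = 44, q_4 = 2*5 + 3 = 13.
  i=5: a_5=1, p_5 = 1*44 + 17 = 61, q_5 = 1*13 + 5 = 18.
q_5 = 18 > 13, so the last convergent with denominator <= 13 is p_4/q_4 = 44/13.
The closest fraction with denominator <= 13 is either p_4/q_4 or the intermediate fraction (k*p_4 + p_3)/(k*q_4 + q_3) with the largest k >= 1 whose denominator stays <= 13; these approach x as k grows, and every other convergent or intermediate fraction in range is farther away.
Largest k: floor((13 - q_3)/q_4) = floor((13 - 5)/13) = 0.
Since k = 0, no intermediate fraction beyond p_4/q_4 has denominator <= 13, so the convergent 44/13 is the closest (its error is |166*13 - 44*49|/(49*13) = 2/637).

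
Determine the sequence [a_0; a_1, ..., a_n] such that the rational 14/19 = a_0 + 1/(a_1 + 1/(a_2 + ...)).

Run the Euclidean algorithm on 14 and 19; the successive quotients are the partial quotients a_0, a_1, ... (each step inverts the fractional part left over by the previous one):
  14 = 0*19 + 14, so a_0 = 0.
  19 = 1*14 + 5, so a_1 = 1.
  14 = 2*5 + 4, so a_2 = 2.
  5 = 1*4 + 1, so a_3 = 1.
  4 = 4*1 + 0, so a_4 = 4.
The remainder reaches 0 after 5 divisions, so the expansion has 5 partial quotients, read off in order.

[0; 1, 2, 1, 4]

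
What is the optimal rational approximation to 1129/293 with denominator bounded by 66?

Expand x = 1129/293 as a continued fraction with the Euclidean algorithm:
  1129 = 3*293 + 250, so a_0 = 3.
  293 = 1*250 + 43, so a_1 = 1.
  250 = 5*43 + 35, so a_2 = 5.
  43 = 1*35 + 8, so a_3 = 1.
  35 = 4*8 + 3, so a_4 = 4.
  8 = 2*3 + 2, so a_5 = 2.
  3 = 1*2 + 1, so a_6 = 1.
  2 = 2*1 + 0, so a_7 = 2.
so x = [3; 1, 5, 1, 4, 2, 1, 2].
Convergents (p_i = a_i*p_{i-1} + p_{i-2}, q_i = a_i*q_{i-1} + q_{i-2} with p_{-2}=0, p_{-1}=1, q_{-2}=1, q_{-1}=0), until the denominator exceeds 66:
  i=0: a_0=3, p_0 = 3*1 + 0 = 3, q_0 = 3*0 + 1 = 1.
  i=1: a_1=1, p_1 = 1*3 + 1 = 4, q_1 = 1*1 + 0 = 1.
  i=2: a_2=5, p_2 = 5*4 + 3 = 23, q_2 = 5*1 + 1 = 6.
  i=3: a_3=1, p_3 = 1*23 + 4 = 27, q_3 = 1*6 + 1 = 7.
  i=4: a_4=4, p_4 = 4*27 + 23 = 131, q_4 = 4*7 + 6 = 34.
  i=5: a_5=2, p_5 = 2*131 + 27 = 289, q_5 = 2*34 + 7 = 75.
q_5 = 75 > 66, so the last convergent with denominator <= 66 is p_4/q_4 = 131/34.
The closest fraction with denominator <= 66 is either p_4/q_4 or the intermediate fraction (k*p_4 + p_3)/(k*q_4 + q_3) with the largest k >= 1 whose denominator stays <= 66; these approach x as k grows, and every other convergent or intermediate fraction in range is farther away.
Largest k: floor((66 - q_3)/q_4) = floor((66 - 7)/34) = 1.
That gives (1*131 + 27)/(1*34 + 7) = 158/41.
Compare the errors: |x - 131/34| = |1129*34 - 131*293|/(293*34) = 3/9962, and |x - 158/41| = |1129*41 - 158*293|/(293*41) = 5/12013.
Cross-multiplying, 3*12013 = 36039 < 49810 = 5*9962, so 3/9962 is smaller: the convergent 131/34 is closer to x than 158/41.

131/34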